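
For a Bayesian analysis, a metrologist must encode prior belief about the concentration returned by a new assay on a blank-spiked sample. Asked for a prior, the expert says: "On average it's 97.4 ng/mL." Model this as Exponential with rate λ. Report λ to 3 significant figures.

λ ≈ 0.0103

Exponential mean = 1/λ, so λ = 1/97.4 = 0.0103.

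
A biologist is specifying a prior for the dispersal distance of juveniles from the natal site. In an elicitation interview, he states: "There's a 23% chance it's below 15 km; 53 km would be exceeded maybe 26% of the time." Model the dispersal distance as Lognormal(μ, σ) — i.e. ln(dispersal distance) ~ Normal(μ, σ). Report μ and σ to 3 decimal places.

μ ≈ 3.383, σ ≈ 0.913

If T ~ Lognormal(μ,σ) then ln T ~ Normal(μ,σ), so the p-quantile of ln T is μ + z_p·σ.
ln(15) = 2.708 and ln(53) = 3.97; z_{0.23} = -0.7388, z_{0.74} = 0.6433.
σ = (3.97 − 2.708)/(0.6433 − (-0.7388)) = 0.913.
μ = 2.708 − (-0.7388)·0.913 = 3.383.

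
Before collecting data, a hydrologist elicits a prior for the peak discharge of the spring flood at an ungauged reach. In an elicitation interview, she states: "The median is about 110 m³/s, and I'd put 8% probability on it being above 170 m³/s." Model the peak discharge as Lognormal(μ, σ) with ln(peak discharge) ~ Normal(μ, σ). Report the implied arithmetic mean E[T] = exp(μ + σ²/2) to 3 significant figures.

E[T] ≈ 115 m³/s

If T ~ Lognormal(μ,σ) then ln T ~ Normal(μ,σ), so the p-quantile of ln T is μ + z_p·σ.
ln(110) = 4.7 and ln(170) = 5.136; z_{0.5} = 0, z_{0.92} = 1.405.
σ = (5.136 − 4.7)/(1.405 − (0)) = 0.310.
μ = 4.7 − (0)·0.310 = 4.700.
E[T] = exp(μ + σ²/2) = exp(4.700 + 0.0480) = 115 m³/s.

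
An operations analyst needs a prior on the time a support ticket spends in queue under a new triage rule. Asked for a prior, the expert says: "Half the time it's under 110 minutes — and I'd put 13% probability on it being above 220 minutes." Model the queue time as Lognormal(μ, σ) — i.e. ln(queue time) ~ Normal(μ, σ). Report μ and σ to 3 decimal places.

If T ~ Lognormal(μ,σ) then ln T ~ Normal(μ,σ), so the p-quantile of ln T is μ + z_p·σ.
ln(110) = 4.7 and ln(220) = 5.394; z_{0.5} = 0, z_{0.87} = 1.126.
σ = (5.394 − 4.7)/(1.126 − (0)) = 0.615.
μ = 4.7 − (0)·0.615 = 4.700.

μ ≈ 4.700, σ ≈ 0.615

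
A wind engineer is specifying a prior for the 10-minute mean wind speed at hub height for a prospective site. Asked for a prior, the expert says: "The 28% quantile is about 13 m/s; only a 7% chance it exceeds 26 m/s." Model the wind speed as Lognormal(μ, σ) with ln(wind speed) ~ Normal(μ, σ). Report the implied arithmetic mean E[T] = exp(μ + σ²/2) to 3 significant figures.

If T ~ Lognormal(μ,σ) then ln T ~ Normal(μ,σ), so the p-quantile of ln T is μ + z_p·σ.
ln(13) = 2.565 and ln(26) = 3.258; z_{0.28} = -0.5828, z_{0.93} = 1.476.
σ = (3.258 − 2.565)/(1.476 − (-0.5828)) = 0.337.
μ = 2.565 − (-0.5828)·0.337 = 2.761.
E[T] = exp(μ + σ²/2) = exp(2.761 + 0.0567) = 16.7 m/s.

E[T] ≈ 16.7 m/s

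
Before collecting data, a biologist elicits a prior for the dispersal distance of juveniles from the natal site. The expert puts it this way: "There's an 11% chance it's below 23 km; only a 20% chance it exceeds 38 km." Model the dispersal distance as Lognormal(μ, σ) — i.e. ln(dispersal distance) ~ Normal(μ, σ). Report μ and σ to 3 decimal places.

μ ≈ 3.433, σ ≈ 0.243

If T ~ Lognormal(μ,σ) then ln T ~ Normal(μ,σ), so the p-quantile of ln T is μ + z_p·σ.
ln(23) = 3.135 and ln(38) = 3.638; z_{0.11} = -1.227, z_{0.8} = 0.8416.
σ = (3.638 − 3.135)/(0.8416 − (-1.227)) = 0.243.
μ = 3.135 − (-1.227)·0.243 = 3.433.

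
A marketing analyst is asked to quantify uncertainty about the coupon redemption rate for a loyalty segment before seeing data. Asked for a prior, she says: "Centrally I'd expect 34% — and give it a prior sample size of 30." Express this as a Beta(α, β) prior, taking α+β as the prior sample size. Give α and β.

α = 10.2, β = 19.8

Under the effective-sample-size interpretation, Beta(α, β) has prior mean α/(α+β) and prior sample size α+β.
So α+β = 30 and α/(α+β) = 0.34, giving α = 0.34·30 = 10.2 and β = 30 − 10.2 = 19.8.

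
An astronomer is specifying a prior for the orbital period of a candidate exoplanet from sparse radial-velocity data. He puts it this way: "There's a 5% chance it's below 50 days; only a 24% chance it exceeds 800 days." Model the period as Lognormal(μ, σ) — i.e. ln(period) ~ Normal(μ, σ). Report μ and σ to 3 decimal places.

μ ≈ 5.852, σ ≈ 1.179

If T ~ Lognormal(μ,σ) then ln T ~ Normal(μ,σ), so the p-quantile of ln T is μ + z_p·σ.
ln(50) = 3.912 and ln(800) = 6.685; z_{0.05} = -1.645, z_{0.76} = 0.7063.
σ = (6.685 − 3.912)/(0.7063 − (-1.645)) = 1.179.
μ = 3.912 − (-1.645)·1.179 = 5.852.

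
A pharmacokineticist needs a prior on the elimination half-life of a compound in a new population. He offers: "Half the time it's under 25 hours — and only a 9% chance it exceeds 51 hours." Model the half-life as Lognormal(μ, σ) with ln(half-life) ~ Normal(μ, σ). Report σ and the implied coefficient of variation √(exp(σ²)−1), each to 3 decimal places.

σ ≈ 0.532, CV ≈ 0.572

If T ~ Lognormal(μ,σ) then ln T ~ Normal(μ,σ), so the p-quantile of ln T is μ + z_p·σ.
ln(25) = 3.219 and ln(51) = 3.932; z_{0.5} = 0, z_{0.91} = 1.341.
σ = (3.932 − 3.219)/(1.341 − (0)) = 0.532.
μ = 3.219 − (0)·0.532 = 3.219.
CV = √(exp(σ²)−1) = √(exp(0.2828)−1) = 0.572.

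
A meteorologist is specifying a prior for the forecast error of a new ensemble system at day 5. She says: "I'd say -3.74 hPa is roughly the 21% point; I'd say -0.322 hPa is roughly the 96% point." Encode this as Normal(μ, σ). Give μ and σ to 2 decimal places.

The p-quantile of Normal(μ,σ) is μ + z_p·σ, with z_{0.21} = -0.8064 and z_{0.96} = 1.751.
Eliminate σ: μ = (z₂·x₁ − z₁·x₂)/(z₂ − z₁) = (1.751·-3.74 − (-0.8064)·-0.322)/2.557 = -2.66.
Then σ = (x₂ − x₁)/(z₂ − z₁) = (-0.322 − -3.74)/2.557 = 1.34.

μ = -2.66, σ = 1.34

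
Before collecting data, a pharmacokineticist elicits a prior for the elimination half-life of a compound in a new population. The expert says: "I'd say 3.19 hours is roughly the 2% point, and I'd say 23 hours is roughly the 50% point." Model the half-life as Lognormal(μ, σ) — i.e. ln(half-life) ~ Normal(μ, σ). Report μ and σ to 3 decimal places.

μ ≈ 3.135, σ ≈ 0.962

If T ~ Lognormal(μ,σ) then ln T ~ Normal(μ,σ), so the p-quantile of ln T is μ + z_p·σ.
ln(3.19) = 1.16 and ln(23) = 3.135; z_{0.02} = -2.054, z_{0.5} = 0.
σ = (3.135 − 1.16)/(0 − (-2.054)) = 0.962.
μ = 1.16 − (-2.054)·0.962 = 3.135.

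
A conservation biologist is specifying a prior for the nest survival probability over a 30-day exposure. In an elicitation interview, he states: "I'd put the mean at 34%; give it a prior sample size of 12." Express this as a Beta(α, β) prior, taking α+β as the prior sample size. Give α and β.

α = 4.08, β = 7.92

Under the effective-sample-size interpretation, Beta(α, β) has prior mean α/(α+β) and prior sample size α+β.
So α+β = 12 and α/(α+β) = 0.34, giving α = 0.34·12 = 4.08 and β = 12 − 4.08 = 7.92.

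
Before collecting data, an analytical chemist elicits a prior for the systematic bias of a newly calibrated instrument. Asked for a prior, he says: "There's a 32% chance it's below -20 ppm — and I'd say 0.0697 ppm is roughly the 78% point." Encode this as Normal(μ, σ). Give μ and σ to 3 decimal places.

μ = -12.430, σ = 16.187

For Normal(μ,σ), the p-quantile is μ + z_p·σ. Here z_{0.32} = -0.4677, z_{0.78} = 0.7722.
So -20 = μ − 0.4677σ and 0.0697 = μ + 0.7722σ.
Subtracting: σ = (0.0697 − -20)/(0.7722 − (-0.4677)) = 16.187.
Then μ = -20 − (-0.4677)·16.187 = -12.430.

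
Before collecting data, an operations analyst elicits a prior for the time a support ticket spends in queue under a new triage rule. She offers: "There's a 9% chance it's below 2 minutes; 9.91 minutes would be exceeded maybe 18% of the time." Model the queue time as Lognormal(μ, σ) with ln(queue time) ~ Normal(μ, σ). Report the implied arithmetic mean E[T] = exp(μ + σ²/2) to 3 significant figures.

E[T] ≈ 6.66 minutes

If T ~ Lognormal(μ,σ) then ln T ~ Normal(μ,σ), so the p-quantile of ln T is μ + z_p·σ.
ln(2) = 0.6931 and ln(9.91) = 2.294; z_{0.09} = -1.341, z_{0.82} = 0.9154.
σ = (2.294 − 0.6931)/(0.9154 − (-1.341)) = 0.709.
μ = 0.6931 − (-1.341)·0.709 = 1.644.
E[T] = exp(μ + σ²/2) = exp(1.644 + 0.2516) = 6.66 minutes.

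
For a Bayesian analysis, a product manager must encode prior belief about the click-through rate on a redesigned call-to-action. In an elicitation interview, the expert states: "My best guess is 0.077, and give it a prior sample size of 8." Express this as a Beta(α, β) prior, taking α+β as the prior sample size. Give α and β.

α = 0.616, β = 7.384

Under the effective-sample-size interpretation, Beta(α, β) has prior mean α/(α+β) and prior sample size α+β.
So α+β = 8 and α/(α+β) = 0.077, giving α = 0.077·8 = 0.616 and β = 8 − 0.616 = 7.384.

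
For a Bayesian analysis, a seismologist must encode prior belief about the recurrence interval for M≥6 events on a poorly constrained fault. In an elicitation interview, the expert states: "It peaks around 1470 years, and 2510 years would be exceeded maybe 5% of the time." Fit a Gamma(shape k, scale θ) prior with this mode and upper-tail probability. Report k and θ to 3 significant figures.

k ≈ 10.8, θ ≈ 151

Gamma(k,θ) with k>1 has mode (k−1)θ, so θ = 1470/(k−1).
Need P(X < 2510) = 0.95 with θ tied to k this way. Start at k = 2, θ = 1470: P(X<2510) ≈ 0.509.
Too low — raise k to concentrate. Iterating converges to k ≈ 10.8.
Then θ = 1470/(10.8−1) ≈ 151.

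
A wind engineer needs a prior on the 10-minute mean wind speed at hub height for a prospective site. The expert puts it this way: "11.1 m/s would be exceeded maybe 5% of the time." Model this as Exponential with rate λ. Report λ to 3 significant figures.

λ ≈ 0.27

P(T > 11.1) = e^(−λ·11.1) = 0.05, so λ = −ln(0.05)/11.1 = 0.27.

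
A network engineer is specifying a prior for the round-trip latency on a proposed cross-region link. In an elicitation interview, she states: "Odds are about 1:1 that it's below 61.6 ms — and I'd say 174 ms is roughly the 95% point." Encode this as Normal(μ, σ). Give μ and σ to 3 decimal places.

μ = 61.600, σ = 68.334

For Normal(μ,σ), the p-quantile is μ + z_p·σ. Here z_{0.5} = 0, z_{0.95} = 1.645.
So 61.6 = μ + 0σ and 174 = μ + 1.645σ.
Subtracting: σ = (174 − 61.6)/(1.645 − (0)) = 68.334.
Then μ = 61.6 − (0)·68.334 = 61.600.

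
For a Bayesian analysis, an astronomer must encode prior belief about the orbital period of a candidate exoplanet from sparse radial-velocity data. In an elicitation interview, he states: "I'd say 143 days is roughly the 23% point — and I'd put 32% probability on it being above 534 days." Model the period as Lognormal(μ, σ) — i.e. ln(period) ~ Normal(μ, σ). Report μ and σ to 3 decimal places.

If T ~ Lognormal(μ,σ) then ln T ~ Normal(μ,σ), so the p-quantile of ln T is μ + z_p·σ.
ln(143) = 4.963 and ln(534) = 6.28; z_{0.23} = -0.7388, z_{0.68} = 0.4677.
σ = (6.28 − 4.963)/(0.4677 − (-0.7388)) = 1.092.
μ = 4.963 − (-0.7388)·1.092 = 5.770.

μ ≈ 5.770, σ ≈ 1.092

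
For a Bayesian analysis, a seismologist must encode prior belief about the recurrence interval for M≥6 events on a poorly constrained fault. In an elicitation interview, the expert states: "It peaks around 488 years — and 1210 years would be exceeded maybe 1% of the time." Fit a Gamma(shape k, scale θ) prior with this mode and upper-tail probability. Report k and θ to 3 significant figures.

Gamma(k,θ) with k>1 has mode (k−1)θ, so θ = 488/(k−1).
Need P(X < 1210) = 0.99 with θ tied to k this way. Start at k = 2, θ = 488: P(X<1210) ≈ 0.708.
Too low — raise k to concentrate. Iterating converges to k ≈ 6.7.
Then θ = 488/(6.7−1) ≈ 85.6.

k ≈ 6.7, θ ≈ 85.6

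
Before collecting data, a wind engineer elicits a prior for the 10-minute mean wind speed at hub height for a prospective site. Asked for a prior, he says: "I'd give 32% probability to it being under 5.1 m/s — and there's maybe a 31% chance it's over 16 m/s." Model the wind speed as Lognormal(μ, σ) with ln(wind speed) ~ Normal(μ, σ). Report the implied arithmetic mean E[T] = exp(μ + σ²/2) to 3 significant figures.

E[T] ≈ 18 m/s

If T ~ Lognormal(μ,σ) then ln T ~ Normal(μ,σ), so the p-quantile of ln T is μ + z_p·σ.
ln(5.1) = 1.629 and ln(16) = 2.773; z_{0.32} = -0.4677, z_{0.69} = 0.4959.
σ = (2.773 − 1.629)/(0.4959 − (-0.4677)) = 1.187.
μ = 1.629 − (-0.4677)·1.187 = 2.184.
E[T] = exp(μ + σ²/2) = exp(2.184 + 0.7040) = 18 m/s.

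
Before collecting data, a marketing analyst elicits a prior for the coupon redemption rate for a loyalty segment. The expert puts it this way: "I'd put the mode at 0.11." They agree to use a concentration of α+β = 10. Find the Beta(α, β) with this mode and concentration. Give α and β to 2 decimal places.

For α,β > 1 the Beta mode is (α−1)/(α+β−2). With α+β = 10, the mode is (α−1)/8.
Set (α−1)/8 = 0.11 → α = 1 + 0.11·8 = 1.88.
β = 10 − α = 8.12.

α = 1.88, β = 8.12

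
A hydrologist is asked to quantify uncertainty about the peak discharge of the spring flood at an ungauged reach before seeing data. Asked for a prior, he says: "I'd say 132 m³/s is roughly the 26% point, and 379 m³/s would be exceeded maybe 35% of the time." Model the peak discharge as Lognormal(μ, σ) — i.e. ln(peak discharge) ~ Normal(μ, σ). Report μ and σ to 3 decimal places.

If T ~ Lognormal(μ,σ) then ln T ~ Normal(μ,σ), so the p-quantile of ln T is μ + z_p·σ.
ln(132) = 4.883 and ln(379) = 5.938; z_{0.26} = -0.6433, z_{0.65} = 0.3853.
σ = (5.938 − 4.883)/(0.3853 − (-0.6433)) = 1.025.
μ = 4.883 − (-0.6433)·1.025 = 5.542.

μ ≈ 5.542, σ ≈ 1.025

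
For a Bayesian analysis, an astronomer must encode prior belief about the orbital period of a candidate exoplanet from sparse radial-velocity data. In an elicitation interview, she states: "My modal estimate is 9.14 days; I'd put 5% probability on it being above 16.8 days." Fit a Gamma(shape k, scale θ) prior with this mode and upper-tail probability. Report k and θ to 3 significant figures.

Gamma(k,θ) with k>1 has mode (k−1)θ, so θ = 9.14/(k−1).
Need P(X < 16.8) = 0.95 with θ tied to k this way. Start at k = 2, θ = 9.14: P(X<16.8) ≈ 0.548.
Too low — raise k to concentrate. Iterating converges to k ≈ 8.51.
Then θ = 9.14/(8.51−1) ≈ 1.22.

k ≈ 8.51, θ ≈ 1.22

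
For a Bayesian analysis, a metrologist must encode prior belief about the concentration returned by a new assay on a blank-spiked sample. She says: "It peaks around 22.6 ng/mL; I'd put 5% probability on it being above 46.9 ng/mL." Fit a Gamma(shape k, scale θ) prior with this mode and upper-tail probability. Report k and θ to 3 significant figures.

k ≈ 6.19, θ ≈ 4.36

Gamma(k,θ) with k>1 has mode (k−1)θ, so θ = 22.6/(k−1).
Need P(X < 46.9) = 0.95 with θ tied to k this way. Start at k = 2, θ = 22.6: P(X<46.9) ≈ 0.614.
Too low — raise k to concentrate. Iterating converges to k ≈ 6.19.
Then θ = 22.6/(6.19−1) ≈ 4.36.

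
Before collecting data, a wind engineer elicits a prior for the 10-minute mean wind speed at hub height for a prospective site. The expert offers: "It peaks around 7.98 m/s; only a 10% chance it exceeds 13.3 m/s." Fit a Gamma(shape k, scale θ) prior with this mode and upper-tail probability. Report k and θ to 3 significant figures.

k ≈ 8.24, θ ≈ 1.1

Gamma(k,θ) with k>1 has mode (k−1)θ, so θ = 7.98/(k−1).
Need P(X < 13.3) = 0.9 with θ tied to k this way. Start at k = 2, θ = 7.98: P(X<13.3) ≈ 0.496.
Too low — raise k to concentrate. Iterating converges to k ≈ 8.24.
Then θ = 7.98/(8.24−1) ≈ 1.1.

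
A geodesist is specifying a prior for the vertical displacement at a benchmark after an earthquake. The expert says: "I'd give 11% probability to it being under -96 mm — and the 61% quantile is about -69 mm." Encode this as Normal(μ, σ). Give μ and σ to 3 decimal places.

The p-quantile of Normal(μ,σ) is μ + z_p·σ, with z_{0.11} = -1.227 and z_{0.61} = 0.2793.
Eliminate σ: μ = (z₂·x₁ − z₁·x₂)/(z₂ − z₁) = (0.2793·-96 − (-1.227)·-69)/1.506 = -74.008.
Then σ = (x₂ − x₁)/(z₂ − z₁) = (-69 − -96)/1.506 = 17.930.

μ = -74.008, σ = 17.930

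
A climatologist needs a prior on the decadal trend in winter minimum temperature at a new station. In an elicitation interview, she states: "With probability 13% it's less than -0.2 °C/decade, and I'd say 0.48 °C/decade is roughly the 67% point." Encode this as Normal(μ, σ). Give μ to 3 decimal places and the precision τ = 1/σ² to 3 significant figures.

The p-quantile of Normal(μ,σ) is μ + z_p·σ, with z_{0.13} = -1.126 and z_{0.67} = 0.4399.
Eliminate σ: μ = (z₂·x₁ − z₁·x₂)/(z₂ − z₁) = (0.4399·-0.2 − (-1.126)·0.48)/1.566 = 0.289.
Then σ = (x₂ − x₁)/(z₂ − z₁) = (0.48 − -0.2)/1.566 = 0.434.
Precision τ = 1/σ² = 1/0.4341² = 5.31.

μ = 0.289, τ = 5.31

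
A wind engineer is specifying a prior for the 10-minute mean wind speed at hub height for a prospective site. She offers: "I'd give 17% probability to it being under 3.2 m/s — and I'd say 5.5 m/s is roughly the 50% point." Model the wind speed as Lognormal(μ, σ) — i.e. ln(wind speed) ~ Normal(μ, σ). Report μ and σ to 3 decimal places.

μ ≈ 1.705, σ ≈ 0.568

If T ~ Lognormal(μ,σ) then ln T ~ Normal(μ,σ), so the p-quantile of ln T is μ + z_p·σ.
ln(3.2) = 1.163 and ln(5.5) = 1.705; z_{0.17} = -0.9542, z_{0.5} = 0.
σ = (1.705 − 1.163)/(0 − (-0.9542)) = 0.568.
μ = 1.163 − (-0.9542)·0.568 = 1.705.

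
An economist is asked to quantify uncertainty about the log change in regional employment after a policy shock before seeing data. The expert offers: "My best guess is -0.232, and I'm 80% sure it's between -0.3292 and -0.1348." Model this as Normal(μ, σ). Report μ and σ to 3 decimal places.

μ = -0.232, σ = 0.076

A symmetric 80% interval runs μ ± z·σ with z = 1.282.
Half-width = 0.0972, so σ = 0.0972/1.282 = 0.076.
μ is the stated best guess, -0.232.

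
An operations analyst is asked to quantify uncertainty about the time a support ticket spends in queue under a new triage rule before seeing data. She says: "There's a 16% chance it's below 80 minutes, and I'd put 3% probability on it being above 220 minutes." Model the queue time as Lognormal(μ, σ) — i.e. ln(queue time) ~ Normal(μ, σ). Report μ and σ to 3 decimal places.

μ ≈ 4.732, σ ≈ 0.352

If T ~ Lognormal(μ,σ) then ln T ~ Normal(μ,σ), so the p-quantile of ln T is μ + z_p·σ.
ln(80) = 4.382 and ln(220) = 5.394; z_{0.16} = -0.9945, z_{0.97} = 1.881.
σ = (5.394 − 4.382)/(1.881 − (-0.9945)) = 0.352.
μ = 4.382 − (-0.9945)·0.352 = 4.732.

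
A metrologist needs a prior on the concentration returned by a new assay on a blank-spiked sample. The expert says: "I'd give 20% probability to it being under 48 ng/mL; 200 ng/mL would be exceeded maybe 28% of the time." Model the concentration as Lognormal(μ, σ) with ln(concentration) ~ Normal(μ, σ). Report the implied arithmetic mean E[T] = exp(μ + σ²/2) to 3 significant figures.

If T ~ Lognormal(μ,σ) then ln T ~ Normal(μ,σ), so the p-quantile of ln T is μ + z_p·σ.
ln(48) = 3.871 and ln(200) = 5.298; z_{0.2} = -0.8416, z_{0.72} = 0.5828.
σ = (5.298 − 3.871)/(0.5828 − (-0.8416)) = 1.002.
μ = 3.871 − (-0.8416)·1.002 = 4.714.
E[T] = exp(μ + σ²/2) = exp(4.714 + 0.5019) = 184 ng/mL.

E[T] ≈ 184 ng/mL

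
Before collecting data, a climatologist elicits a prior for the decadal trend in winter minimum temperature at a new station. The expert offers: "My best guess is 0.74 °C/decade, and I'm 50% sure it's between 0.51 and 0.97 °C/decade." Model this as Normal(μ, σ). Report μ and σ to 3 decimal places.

A symmetric 50% interval runs μ ± z·σ with z = 0.6745.
Half-width = 0.23, so σ = 0.23/0.6745 = 0.341.
μ is the stated best guess, 0.740.

μ = 0.740, σ = 0.341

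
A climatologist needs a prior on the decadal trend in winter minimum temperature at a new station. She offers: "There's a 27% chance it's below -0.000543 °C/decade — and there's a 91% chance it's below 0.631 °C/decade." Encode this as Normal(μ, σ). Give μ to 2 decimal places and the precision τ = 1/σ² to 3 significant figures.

The p-quantile of Normal(μ,σ) is μ + z_p·σ, with z_{0.27} = -0.6128 and z_{0.91} = 1.341.
Eliminate σ: μ = (z₂·x₁ − z₁·x₂)/(z₂ − z₁) = (1.341·-0.000543 − (-0.6128)·0.631)/1.954 = 0.20.
Then σ = (x₂ − x₁)/(z₂ − z₁) = (0.631 − -0.000543)/1.954 = 0.32.
Precision τ = 1/σ² = 1/0.3233² = 9.57.

μ = 0.20, τ = 9.57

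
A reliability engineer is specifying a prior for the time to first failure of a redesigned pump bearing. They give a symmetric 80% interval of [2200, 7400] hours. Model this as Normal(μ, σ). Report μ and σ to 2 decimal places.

μ = 4800.00, σ = 2028.79

A symmetric 80% interval runs μ ± z·σ with z = 1.282.
Half-width = 2600, so σ = 2600/1.282 = 2028.79.
μ is the interval midpoint, 4800.00.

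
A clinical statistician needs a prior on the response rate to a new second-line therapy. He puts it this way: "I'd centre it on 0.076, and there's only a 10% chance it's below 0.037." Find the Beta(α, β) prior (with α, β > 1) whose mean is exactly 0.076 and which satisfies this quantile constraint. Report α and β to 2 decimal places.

With mean 0.076 fixed, write α = 0.076s, β = 0.924s where s = α+β.
Need P(θ < 0.037) = 0.1 under Beta(0.076s, 0.924s). Normal approximation: (q−m)/√(m(1−m)/s) ≈ z_{0.1} = -1.28, so s ≈ 0.076·0.924·(-1.28)²/(0.037−0.076)² = 75.8.
At s = 75.8: P(θ<0.037) ≈ 0.074. Adjusting to match 0.1 gives s ≈ 61.89.
So α = 0.076·61.89 ≈ 4.70, β = 0.924·61.89 ≈ 57.19.

α ≈ 4.70, β ≈ 57.19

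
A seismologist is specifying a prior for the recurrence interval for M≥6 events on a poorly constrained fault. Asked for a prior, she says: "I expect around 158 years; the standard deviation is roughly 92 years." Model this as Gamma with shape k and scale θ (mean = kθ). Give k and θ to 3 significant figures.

k ≈ 2.95, θ ≈ 53.6

For Gamma(k, scale θ): mean = kθ, variance = kθ², so CV = 1/√k.
CV = SD/mean = 92/158 = 0.5823, hence k = 1/CV² = 2.95.
Then θ = mean/k = 158/2.95 = 53.6.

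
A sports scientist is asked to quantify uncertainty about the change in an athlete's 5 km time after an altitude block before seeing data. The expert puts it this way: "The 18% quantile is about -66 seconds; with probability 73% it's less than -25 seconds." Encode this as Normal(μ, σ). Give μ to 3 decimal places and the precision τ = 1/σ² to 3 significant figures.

For Normal(μ,σ), the p-quantile is μ + z_p·σ. Here z_{0.18} = -0.9154, z_{0.73} = 0.6128.
So -66 = μ − 0.9154σ and -25 = μ + 0.6128σ.
Subtracting: σ = (-25 − -66)/(0.6128 − (-0.9154)) = 26.829.
Then μ = -66 − (-0.9154)·26.829 = -41.441.
Precision τ = 1/σ² = 1/26.83² = 0.00139.

μ = -41.441, τ = 0.00139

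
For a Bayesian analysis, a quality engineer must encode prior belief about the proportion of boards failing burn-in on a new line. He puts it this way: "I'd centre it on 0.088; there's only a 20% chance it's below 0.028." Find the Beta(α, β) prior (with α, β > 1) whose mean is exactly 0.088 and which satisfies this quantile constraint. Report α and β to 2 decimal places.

With mean 0.088 fixed, write α = 0.088s, β = 0.912s where s = α+β.
Need P(θ < 0.028) = 0.2 under Beta(0.088s, 0.912s). Normal approximation: (q−m)/√(m(1−m)/s) ≈ z_{0.2} = -0.842, so s ≈ 0.088·0.912·(-0.842)²/(0.028−0.088)² = 15.8.
At s = 15.8: P(θ<0.028) ≈ 0.188. Adjusting to match 0.2 gives s ≈ 14.89.
So α = 0.088·14.89 ≈ 1.31, β = 0.912·14.89 ≈ 13.58.

α ≈ 1.31, β ≈ 13.58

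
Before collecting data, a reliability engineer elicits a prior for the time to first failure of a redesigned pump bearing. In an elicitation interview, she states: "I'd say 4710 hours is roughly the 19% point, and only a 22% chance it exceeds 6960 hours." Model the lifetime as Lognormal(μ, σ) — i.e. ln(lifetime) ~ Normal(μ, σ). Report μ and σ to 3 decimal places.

μ ≈ 8.665, σ ≈ 0.237

If T ~ Lognormal(μ,σ) then ln T ~ Normal(μ,σ), so the p-quantile of ln T is μ + z_p·σ.
ln(4710) = 8.457 and ln(6960) = 8.848; z_{0.19} = -0.8779, z_{0.78} = 0.7722.
σ = (8.848 − 8.457)/(0.7722 − (-0.8779)) = 0.237.
μ = 8.457 − (-0.8779)·0.237 = 8.665.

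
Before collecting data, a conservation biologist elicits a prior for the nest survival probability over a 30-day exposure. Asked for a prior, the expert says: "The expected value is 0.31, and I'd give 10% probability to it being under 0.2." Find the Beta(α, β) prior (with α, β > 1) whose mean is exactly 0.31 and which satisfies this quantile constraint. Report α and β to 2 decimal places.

α ≈ 8.33, β ≈ 18.54

With mean 0.31 fixed, write α = 0.31s, β = 0.69s where s = α+β.
Need P(θ < 0.2) = 0.1 under Beta(0.31s, 0.69s). Normal approximation: (q−m)/√(m(1−m)/s) ≈ z_{0.1} = -1.28, so s ≈ 0.31·0.69·(-1.28)²/(0.2−0.31)² = 29.0.
At s = 29.0: P(θ<0.2) ≈ 0.091. Adjusting to match 0.1 gives s ≈ 26.88.
So α = 0.31·26.88 ≈ 8.33, β = 0.69·26.88 ≈ 18.54.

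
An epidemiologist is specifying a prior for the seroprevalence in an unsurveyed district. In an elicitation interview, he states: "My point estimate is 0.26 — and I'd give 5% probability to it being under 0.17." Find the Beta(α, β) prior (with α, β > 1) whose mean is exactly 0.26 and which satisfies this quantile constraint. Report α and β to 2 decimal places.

α ≈ 14.74, β ≈ 41.96

With mean 0.26 fixed, write α = 0.26s, β = 0.74s where s = α+β.
Need P(θ < 0.17) = 0.05 under Beta(0.26s, 0.74s). Normal approximation: (q−m)/√(m(1−m)/s) ≈ z_{0.05} = -1.64, so s ≈ 0.26·0.74·(-1.64)²/(0.17−0.26)² = 64.3.
At s = 64.3: P(θ<0.17) ≈ 0.039. Adjusting to match 0.05 gives s ≈ 56.70.
So α = 0.26·56.70 ≈ 14.74, β = 0.74·56.70 ≈ 41.96.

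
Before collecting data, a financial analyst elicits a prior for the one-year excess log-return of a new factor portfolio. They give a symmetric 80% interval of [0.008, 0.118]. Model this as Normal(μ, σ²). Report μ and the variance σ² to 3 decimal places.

μ = 0.063, σ² = 0.002

A symmetric 80% interval runs μ ± z·σ with z = 1.282.
Half-width = 0.055, so σ = 0.055/1.282 = 0.0429 and σ² = 0.002.
μ is the interval midpoint, 0.063.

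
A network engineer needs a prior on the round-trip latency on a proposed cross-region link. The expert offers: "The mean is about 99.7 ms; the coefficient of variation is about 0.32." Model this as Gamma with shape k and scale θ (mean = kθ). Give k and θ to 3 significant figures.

For Gamma(k, scale θ): mean = kθ, variance = kθ², so CV = 1/√k.
CV = 0.32, hence k = 1/CV² = 9.77.
Then θ = mean/k = 99.7/9.77 = 10.2.

k ≈ 9.77, θ ≈ 10.2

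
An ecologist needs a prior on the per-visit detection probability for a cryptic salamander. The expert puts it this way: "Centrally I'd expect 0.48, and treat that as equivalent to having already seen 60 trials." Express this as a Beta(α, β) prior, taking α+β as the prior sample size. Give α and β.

Under the effective-sample-size interpretation, Beta(α, β) has prior mean α/(α+β) and prior sample size α+β.
So α+β = 60 and α/(α+β) = 0.48, giving α = 0.48·60 = 28.8 and β = 60 − 28.8 = 31.2.

α = 28.8, β = 31.2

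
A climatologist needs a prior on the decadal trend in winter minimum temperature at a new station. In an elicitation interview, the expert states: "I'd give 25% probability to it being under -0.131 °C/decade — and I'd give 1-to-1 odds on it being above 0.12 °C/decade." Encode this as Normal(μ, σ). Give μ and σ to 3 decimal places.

μ = 0.120, σ = 0.372

For Normal(μ,σ), the p-quantile is μ + z_p·σ. Here z_{0.25} = -0.6745, z_{0.5} = 0.
So -0.131 = μ − 0.6745σ and 0.12 = μ + 0σ.
Subtracting: σ = (0.12 − -0.131)/(0 − (-0.6745)) = 0.372.
Then μ = -0.131 − (-0.6745)·0.372 = 0.120.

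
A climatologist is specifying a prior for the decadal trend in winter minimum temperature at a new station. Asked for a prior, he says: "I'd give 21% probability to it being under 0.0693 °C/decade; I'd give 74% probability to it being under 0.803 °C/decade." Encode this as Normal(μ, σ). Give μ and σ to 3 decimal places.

μ = 0.477, σ = 0.506

The p-quantile of Normal(μ,σ) is μ + z_p·σ, with z_{0.21} = -0.8064 and z_{0.74} = 0.6433.
Eliminate σ: μ = (z₂·x₁ − z₁·x₂)/(z₂ − z₁) = (0.6433·0.0693 − (-0.8064)·0.803)/1.45 = 0.477.
Then σ = (x₂ − x₁)/(z₂ − z₁) = (0.803 − 0.0693)/1.45 = 0.506.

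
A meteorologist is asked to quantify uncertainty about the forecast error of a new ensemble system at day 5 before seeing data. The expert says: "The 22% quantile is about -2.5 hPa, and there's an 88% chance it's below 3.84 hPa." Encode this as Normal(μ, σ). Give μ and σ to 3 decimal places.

μ = 0.014, σ = 3.256

For Normal(μ,σ), the p-quantile is μ + z_p·σ. Here z_{0.22} = -0.7722, z_{0.88} = 1.175.
So -2.5 = μ − 0.7722σ and 3.84 = μ + 1.175σ.
Subtracting: σ = (3.84 − -2.5)/(1.175 − (-0.7722)) = 3.256.
Then μ = -2.5 − (-0.7722)·3.256 = 0.014.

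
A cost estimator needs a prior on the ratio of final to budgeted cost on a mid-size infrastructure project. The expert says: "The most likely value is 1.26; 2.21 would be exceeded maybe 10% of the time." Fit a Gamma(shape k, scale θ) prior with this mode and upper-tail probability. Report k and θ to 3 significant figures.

k ≈ 7.02, θ ≈ 0.209

Gamma(k,θ) with k>1 has mode (k−1)θ, so θ = 1.26/(k−1).
Need P(X < 2.21) = 0.9 with θ tied to k this way. Start at k = 2, θ = 1.26: P(X<2.21) ≈ 0.523.
Too low — raise k to concentrate. Iterating converges to k ≈ 7.02.
Then θ = 1.26/(7.02−1) ≈ 0.209.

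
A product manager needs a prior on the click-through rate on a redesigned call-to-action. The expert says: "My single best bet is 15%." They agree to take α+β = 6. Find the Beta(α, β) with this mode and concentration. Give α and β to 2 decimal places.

For α,β > 1 the Beta mode is (α−1)/(α+β−2). With α+β = 6, the mode is (α−1)/4.
Set (α−1)/4 = 0.15 → α = 1 + 0.15·4 = 1.60.
β = 6 − α = 4.40.

α = 1.60, β = 4.40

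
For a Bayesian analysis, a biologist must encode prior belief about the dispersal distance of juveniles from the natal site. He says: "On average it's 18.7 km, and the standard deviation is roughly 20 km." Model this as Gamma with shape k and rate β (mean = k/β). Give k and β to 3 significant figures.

k ≈ 0.874, β ≈ 0.0467

For Gamma(k, rate β): mean = k/β, variance = k/β², so CV = 1/√k.
CV = SD/mean = 20/18.7 = 1.07, hence k = 1/CV² = 0.874.
Then β = k/mean = 0.874/18.7 = 0.0467.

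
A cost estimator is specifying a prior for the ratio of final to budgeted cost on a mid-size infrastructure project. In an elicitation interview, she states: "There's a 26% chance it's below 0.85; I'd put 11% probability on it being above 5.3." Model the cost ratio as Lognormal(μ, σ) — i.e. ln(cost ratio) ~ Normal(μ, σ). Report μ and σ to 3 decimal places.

If T ~ Lognormal(μ,σ) then ln T ~ Normal(μ,σ), so the p-quantile of ln T is μ + z_p·σ.
ln(0.85) = -0.1625 and ln(5.3) = 1.668; z_{0.26} = -0.6433, z_{0.89} = 1.227.
σ = (1.668 − -0.1625)/(1.227 − (-0.6433)) = 0.979.
μ = -0.1625 − (-0.6433)·0.979 = 0.467.

μ ≈ 0.467, σ ≈ 0.979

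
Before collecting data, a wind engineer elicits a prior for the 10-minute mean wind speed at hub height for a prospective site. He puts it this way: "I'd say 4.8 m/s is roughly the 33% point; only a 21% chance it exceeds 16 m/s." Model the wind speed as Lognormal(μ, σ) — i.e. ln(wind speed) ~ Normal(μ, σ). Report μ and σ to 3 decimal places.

μ ≈ 1.994, σ ≈ 0.966

If T ~ Lognormal(μ,σ) then ln T ~ Normal(μ,σ), so the p-quantile of ln T is μ + z_p·σ.
ln(4.8) = 1.569 and ln(16) = 2.773; z_{0.33} = -0.4399, z_{0.79} = 0.8064.
σ = (2.773 − 1.569)/(0.8064 − (-0.4399)) = 0.966.
μ = 1.569 − (-0.4399)·0.966 = 1.994.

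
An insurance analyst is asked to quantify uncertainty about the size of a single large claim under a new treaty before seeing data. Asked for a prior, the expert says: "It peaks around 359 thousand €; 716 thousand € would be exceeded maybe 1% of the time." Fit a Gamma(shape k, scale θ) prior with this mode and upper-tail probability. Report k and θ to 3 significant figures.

k ≈ 11.3, θ ≈ 34.8

Gamma(k,θ) with k>1 has mode (k−1)θ, so θ = 359/(k−1).
Need P(X < 716) = 0.99 with θ tied to k this way. Start at k = 2, θ = 359: P(X<716) ≈ 0.592.
Too low — raise k to concentrate. Iterating converges to k ≈ 11.3.
Then θ = 359/(11.3−1) ≈ 34.8.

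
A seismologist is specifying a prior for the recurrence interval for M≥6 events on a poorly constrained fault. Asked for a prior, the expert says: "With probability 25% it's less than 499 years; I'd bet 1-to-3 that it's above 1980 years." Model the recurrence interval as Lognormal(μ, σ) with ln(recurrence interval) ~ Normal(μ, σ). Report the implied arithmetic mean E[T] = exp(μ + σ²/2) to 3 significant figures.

If T ~ Lognormal(μ,σ) then ln T ~ Normal(μ,σ), so the p-quantile of ln T is μ + z_p·σ.
ln(499) = 6.213 and ln(1980) = 7.591; z_{0.25} = -0.6745, z_{0.75} = 0.6745.
σ = (7.591 − 6.213)/(0.6745 − (-0.6745)) = 1.022.
μ = 6.213 − (-0.6745)·1.022 = 6.902.
E[T] = exp(μ + σ²/2) = exp(6.902 + 0.5219) = 1680 years.

E[T] ≈ 1680 years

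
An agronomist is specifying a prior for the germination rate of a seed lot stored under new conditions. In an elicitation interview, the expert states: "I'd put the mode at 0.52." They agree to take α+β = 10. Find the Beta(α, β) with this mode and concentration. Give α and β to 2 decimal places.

For α,β > 1 the Beta mode is (α−1)/(α+β−2). With α+β = 10, the mode is (α−1)/8.
Set (α−1)/8 = 0.52 → α = 1 + 0.52·8 = 5.16.
β = 10 − α = 4.84.

α = 5.16, β = 4.84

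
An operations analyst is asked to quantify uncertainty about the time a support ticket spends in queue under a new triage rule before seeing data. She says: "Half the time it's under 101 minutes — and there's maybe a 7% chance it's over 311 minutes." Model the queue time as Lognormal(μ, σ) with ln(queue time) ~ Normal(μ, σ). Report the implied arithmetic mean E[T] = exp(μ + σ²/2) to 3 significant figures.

If T ~ Lognormal(μ,σ) then ln T ~ Normal(μ,σ), so the p-quantile of ln T is μ + z_p·σ.
ln(101) = 4.615 and ln(311) = 5.74; z_{0.5} = 0, z_{0.93} = 1.476.
σ = (5.74 − 4.615)/(1.476 − (0)) = 0.762.
μ = 4.615 − (0)·0.762 = 4.615.
E[T] = exp(μ + σ²/2) = exp(4.615 + 0.2904) = 135 minutes.

E[T] ≈ 135 minutes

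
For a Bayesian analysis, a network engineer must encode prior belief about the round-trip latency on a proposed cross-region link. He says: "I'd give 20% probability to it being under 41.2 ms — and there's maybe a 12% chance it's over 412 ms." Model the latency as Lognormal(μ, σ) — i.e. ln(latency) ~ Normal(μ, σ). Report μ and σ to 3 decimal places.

If T ~ Lognormal(μ,σ) then ln T ~ Normal(μ,σ), so the p-quantile of ln T is μ + z_p·σ.
ln(41.2) = 3.718 and ln(412) = 6.021; z_{0.2} = -0.8416, z_{0.88} = 1.175.
σ = (6.021 − 3.718)/(1.175 − (-0.8416)) = 1.142.
μ = 3.718 − (-0.8416)·1.142 = 4.679.

μ ≈ 4.679, σ ≈ 1.142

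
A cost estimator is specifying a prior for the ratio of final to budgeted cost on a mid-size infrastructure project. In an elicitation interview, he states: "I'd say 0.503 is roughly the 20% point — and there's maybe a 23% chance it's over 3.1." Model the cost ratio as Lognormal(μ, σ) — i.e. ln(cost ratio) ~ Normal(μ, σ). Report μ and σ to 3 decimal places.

μ ≈ 0.281, σ ≈ 1.151

If T ~ Lognormal(μ,σ) then ln T ~ Normal(μ,σ), so the p-quantile of ln T is μ + z_p·σ.
ln(0.503) = -0.6872 and ln(3.1) = 1.131; z_{0.2} = -0.8416, z_{0.77} = 0.7388.
σ = (1.131 − -0.6872)/(0.7388 − (-0.8416)) = 1.151.
μ = -0.6872 − (-0.8416)·1.151 = 0.281.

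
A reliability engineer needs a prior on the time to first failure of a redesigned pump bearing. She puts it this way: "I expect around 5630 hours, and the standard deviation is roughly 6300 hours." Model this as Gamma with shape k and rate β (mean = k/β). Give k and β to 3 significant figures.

For Gamma(k, rate β): mean = k/β, variance = k/β², so CV = 1/√k.
CV = SD/mean = 6300/5630 = 1.119, hence k = 1/CV² = 0.799.
Then β = k/mean = 0.799/5630 = 0.000142.

k ≈ 0.799, β ≈ 0.000142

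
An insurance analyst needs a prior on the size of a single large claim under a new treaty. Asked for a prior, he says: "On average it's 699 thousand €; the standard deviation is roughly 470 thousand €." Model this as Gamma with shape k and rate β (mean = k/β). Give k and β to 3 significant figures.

For Gamma(k, rate β): mean = k/β, variance = k/β², so CV = 1/√k.
CV = SD/mean = 470/699 = 0.6724, hence k = 1/CV² = 2.21.
Then β = k/mean = 2.21/699 = 0.00316.

k ≈ 2.21, β ≈ 0.00316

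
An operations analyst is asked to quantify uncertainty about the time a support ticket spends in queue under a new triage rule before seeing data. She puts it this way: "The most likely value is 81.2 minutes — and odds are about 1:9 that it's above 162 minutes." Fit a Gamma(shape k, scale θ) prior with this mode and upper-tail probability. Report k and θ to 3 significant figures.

k ≈ 5.02, θ ≈ 20.2

Gamma(k,θ) with k>1 has mode (k−1)θ, so θ = 81.2/(k−1).
Need P(X < 162) = 0.9 with θ tied to k this way. Start at k = 2, θ = 81.2: P(X<162) ≈ 0.593.
Too low — raise k to concentrate. Iterating converges to k ≈ 5.02.
Then θ = 81.2/(5.02−1) ≈ 20.2.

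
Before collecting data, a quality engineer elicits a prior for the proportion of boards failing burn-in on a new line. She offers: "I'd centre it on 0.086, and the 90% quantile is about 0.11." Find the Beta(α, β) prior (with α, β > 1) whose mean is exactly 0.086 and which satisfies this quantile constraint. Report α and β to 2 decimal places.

α ≈ 20.29, β ≈ 215.69

With mean 0.086 fixed, write α = 0.086s, β = 0.914s where s = α+β.
Need P(θ < 0.11) = 0.9 under Beta(0.086s, 0.914s). Normal approximation: (q−m)/√(m(1−m)/s) ≈ z_{0.9} = 1.28, so s ≈ 0.086·0.914·(1.28)²/(0.11−0.086)² = 224.1.
At s = 224.1: P(θ<0.11) ≈ 0.895. Adjusting to match 0.9 gives s ≈ 235.98.
So α = 0.086·235.98 ≈ 20.29, β = 0.914·235.98 ≈ 215.69.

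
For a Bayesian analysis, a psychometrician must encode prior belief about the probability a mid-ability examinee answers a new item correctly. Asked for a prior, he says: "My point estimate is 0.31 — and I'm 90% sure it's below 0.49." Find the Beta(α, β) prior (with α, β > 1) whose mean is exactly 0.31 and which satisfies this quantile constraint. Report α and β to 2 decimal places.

α ≈ 3.51, β ≈ 7.81

With mean 0.31 fixed, write α = 0.31s, β = 0.69s where s = α+β.
Need P(θ < 0.49) = 0.9 under Beta(0.31s, 0.69s). Normal approximation: (q−m)/√(m(1−m)/s) ≈ z_{0.9} = 1.28, so s ≈ 0.31·0.69·(1.28)²/(0.49−0.31)² = 10.8.
At s = 10.8: P(θ<0.49) ≈ 0.896. Adjusting to match 0.9 gives s ≈ 11.31.
So α = 0.31·11.31 ≈ 3.51, β = 0.69·11.31 ≈ 7.81.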